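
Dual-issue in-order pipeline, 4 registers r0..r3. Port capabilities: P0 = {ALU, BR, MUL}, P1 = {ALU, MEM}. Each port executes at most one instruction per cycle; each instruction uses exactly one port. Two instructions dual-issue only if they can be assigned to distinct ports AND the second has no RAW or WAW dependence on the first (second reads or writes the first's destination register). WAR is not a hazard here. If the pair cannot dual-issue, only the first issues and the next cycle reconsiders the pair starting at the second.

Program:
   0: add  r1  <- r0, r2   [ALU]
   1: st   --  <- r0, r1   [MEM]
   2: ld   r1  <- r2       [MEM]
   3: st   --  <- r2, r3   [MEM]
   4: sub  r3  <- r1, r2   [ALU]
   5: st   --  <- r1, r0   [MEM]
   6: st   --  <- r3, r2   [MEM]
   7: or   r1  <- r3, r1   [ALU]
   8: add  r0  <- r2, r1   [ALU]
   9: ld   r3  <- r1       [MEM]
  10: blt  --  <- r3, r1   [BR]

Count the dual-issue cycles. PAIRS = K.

0. add.ALU @i0  | RAW r1
1. st.MEM @i1  | no-port MEM/MEM
2. ld.MEM @i2  | no-port MEM/MEM
3. st.MEM sub.ALU @i3,i4  | pair
4. st.MEM @i5  | no-port MEM/MEM
5. st.MEM or.ALU @i6,i7  | pair
6. add.ALU ld.MEM @i8,i9  | pair
7. blt.BR @i10  | tail

PAIRS = 3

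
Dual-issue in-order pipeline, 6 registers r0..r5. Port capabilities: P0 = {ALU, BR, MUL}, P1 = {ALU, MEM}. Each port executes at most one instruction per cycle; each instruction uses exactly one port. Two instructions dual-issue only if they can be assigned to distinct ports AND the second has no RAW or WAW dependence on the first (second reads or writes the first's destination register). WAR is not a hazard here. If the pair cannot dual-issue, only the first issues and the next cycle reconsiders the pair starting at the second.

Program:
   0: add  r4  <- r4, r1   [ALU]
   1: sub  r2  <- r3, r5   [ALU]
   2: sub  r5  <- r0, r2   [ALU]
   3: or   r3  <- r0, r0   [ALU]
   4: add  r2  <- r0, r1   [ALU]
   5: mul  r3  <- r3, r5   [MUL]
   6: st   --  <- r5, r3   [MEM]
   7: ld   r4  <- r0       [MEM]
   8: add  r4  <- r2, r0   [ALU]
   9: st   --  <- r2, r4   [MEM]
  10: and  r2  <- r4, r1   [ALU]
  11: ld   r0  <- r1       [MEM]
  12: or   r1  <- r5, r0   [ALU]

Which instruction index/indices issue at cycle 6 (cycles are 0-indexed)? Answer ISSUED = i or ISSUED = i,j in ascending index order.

t=0 i0,i1:add sub ; 2-wide
t=1 i2,i3:sub or ; 2-wide
t=2 i4,i5:add mul ; 2-wide
t=3 i6:st ; no-port MEM/MEM
t=4 i7:ld ; WAW r4
t=5 i8:add ; RAW r4
t=6 i9,i10:st and ; 2-wide
t=7 i11:ld ; RAW r0
t=8 i12:or ; tail

ISSUED = 9,10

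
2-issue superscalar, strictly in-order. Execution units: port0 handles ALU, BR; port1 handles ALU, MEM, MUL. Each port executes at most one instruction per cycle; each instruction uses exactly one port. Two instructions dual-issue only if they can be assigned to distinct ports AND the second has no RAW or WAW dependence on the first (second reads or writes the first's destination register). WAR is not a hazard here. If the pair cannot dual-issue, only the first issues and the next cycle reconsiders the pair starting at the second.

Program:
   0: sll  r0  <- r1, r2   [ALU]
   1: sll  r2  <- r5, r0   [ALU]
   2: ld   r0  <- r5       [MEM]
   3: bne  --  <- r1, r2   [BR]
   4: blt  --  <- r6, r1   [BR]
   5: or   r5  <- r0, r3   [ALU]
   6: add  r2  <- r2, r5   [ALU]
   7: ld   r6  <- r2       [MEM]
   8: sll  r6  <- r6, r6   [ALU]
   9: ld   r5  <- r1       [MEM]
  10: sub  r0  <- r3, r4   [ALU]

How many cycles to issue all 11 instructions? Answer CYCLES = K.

  cy0 -> i0 (sll) RAW r0
  cy1 -> i1+i2 (sll ld) 2-wide
  cy2 -> i3 (bne) no-port BR/BR
  cy3 -> i4+i5 (blt or) 2-wide
  cy4 -> i6 (add) RAW r2
  cy5 -> i7 (ld) RAW+WAW r6
  cy6 -> i8+i9 (sll ld) 2-wide
  cy7 -> i10 (sub) tail

CYCLES = 8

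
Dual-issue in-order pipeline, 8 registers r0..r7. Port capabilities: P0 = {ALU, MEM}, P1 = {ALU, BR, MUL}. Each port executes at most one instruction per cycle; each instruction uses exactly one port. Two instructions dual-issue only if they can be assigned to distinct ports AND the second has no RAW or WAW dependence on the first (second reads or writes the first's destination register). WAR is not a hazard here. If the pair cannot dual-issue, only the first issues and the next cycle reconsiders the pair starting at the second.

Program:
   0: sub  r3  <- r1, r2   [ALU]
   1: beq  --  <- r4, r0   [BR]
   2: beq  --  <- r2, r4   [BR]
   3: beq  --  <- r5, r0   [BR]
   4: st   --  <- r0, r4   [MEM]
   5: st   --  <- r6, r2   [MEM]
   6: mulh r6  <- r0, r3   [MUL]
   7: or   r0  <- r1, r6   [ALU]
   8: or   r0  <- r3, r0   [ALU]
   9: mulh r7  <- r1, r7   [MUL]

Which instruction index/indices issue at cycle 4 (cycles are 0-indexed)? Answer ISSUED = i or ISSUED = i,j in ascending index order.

ISSUED = 7

#0 head=0: sub/beq i0/i1 dual
#1 head=2: beq i2 no-port BR/BR
#2 head=3: beq/st i3/i4 dual
#3 head=5: st/mulh i5/i6 dual
#4 head=7: or i7 RAW+WAW r0
#5 head=8: or/mulh i8/i9 dual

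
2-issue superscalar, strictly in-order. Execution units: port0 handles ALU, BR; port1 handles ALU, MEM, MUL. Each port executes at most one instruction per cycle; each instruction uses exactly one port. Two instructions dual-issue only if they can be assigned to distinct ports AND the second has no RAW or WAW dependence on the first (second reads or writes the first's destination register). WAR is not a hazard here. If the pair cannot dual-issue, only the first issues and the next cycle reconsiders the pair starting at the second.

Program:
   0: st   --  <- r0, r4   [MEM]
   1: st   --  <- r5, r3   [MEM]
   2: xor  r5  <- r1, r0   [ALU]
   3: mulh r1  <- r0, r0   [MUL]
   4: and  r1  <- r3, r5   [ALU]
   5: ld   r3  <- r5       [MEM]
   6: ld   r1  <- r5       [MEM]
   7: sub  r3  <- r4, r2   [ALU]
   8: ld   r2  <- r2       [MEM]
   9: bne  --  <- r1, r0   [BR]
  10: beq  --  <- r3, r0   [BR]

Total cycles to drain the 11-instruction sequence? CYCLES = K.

[0] i0  st.MEM  -- no-port MEM/MEM
[1] i1,i2  st.MEM xor.ALU  -- dual
[2] i3  mulh.MUL  -- WAW r1
[3] i4,i5  and.ALU ld.MEM  -- dual
[4] i6,i7  ld.MEM sub.ALU  -- dual
[5] i8,i9  ld.MEM bne.BR  -- dual
[6] i10  beq.BR  -- tail

CYCLES = 7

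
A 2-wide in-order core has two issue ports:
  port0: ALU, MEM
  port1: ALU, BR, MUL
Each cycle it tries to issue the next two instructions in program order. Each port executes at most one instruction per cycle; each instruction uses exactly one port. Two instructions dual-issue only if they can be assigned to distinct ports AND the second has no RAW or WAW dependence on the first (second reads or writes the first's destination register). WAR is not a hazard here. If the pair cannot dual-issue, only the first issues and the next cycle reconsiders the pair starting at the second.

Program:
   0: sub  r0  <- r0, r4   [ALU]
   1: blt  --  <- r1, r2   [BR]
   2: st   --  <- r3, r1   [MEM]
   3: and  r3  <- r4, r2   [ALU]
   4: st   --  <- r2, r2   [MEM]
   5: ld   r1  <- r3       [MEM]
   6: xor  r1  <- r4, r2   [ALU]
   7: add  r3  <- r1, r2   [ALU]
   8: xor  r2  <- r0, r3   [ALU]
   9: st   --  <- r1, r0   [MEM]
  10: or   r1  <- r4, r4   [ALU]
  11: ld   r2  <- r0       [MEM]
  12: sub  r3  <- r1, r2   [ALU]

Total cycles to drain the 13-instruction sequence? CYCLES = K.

CYCLES = 9

  cy0 -> i0&i1 (sub.ALU+blt.BR) dual
  cy1 -> i2&i3 (st.MEM+and.ALU) dual
  cy2 -> i4 (st.MEM) no-port MEM/MEM
  cy3 -> i5 (ld.MEM) WAW r1
  cy4 -> i6 (xor.ALU) RAW r1
  cy5 -> i7 (add.ALU) RAW r3
  cy6 -> i8&i9 (xor.ALU+st.MEM) dual
  cy7 -> i10&i11 (or.ALU+ld.MEM) dual
  cy8 -> i12 (sub.ALU) tail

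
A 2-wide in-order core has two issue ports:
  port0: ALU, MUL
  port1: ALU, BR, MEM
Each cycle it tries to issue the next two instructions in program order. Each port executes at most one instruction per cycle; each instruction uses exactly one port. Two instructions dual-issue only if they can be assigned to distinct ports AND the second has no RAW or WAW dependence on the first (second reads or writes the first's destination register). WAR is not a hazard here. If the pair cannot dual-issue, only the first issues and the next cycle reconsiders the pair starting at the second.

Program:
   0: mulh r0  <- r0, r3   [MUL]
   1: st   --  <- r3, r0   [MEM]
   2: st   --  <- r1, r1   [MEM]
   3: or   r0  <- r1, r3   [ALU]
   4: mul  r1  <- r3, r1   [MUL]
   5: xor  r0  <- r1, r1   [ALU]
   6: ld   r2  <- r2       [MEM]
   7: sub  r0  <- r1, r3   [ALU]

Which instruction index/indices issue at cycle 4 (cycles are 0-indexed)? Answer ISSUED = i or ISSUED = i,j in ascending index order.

ISSUED = 5,6

0. mulh.MUL @i0  | RAW r0
1. st.MEM @i1  | no-port MEM/MEM
2. st.MEM or.ALU @i2+i3  | pair
3. mul.MUL @i4  | RAW r1
4. xor.ALU ld.MEM @i5+i6  | pair
5. sub.ALU @i7  | tail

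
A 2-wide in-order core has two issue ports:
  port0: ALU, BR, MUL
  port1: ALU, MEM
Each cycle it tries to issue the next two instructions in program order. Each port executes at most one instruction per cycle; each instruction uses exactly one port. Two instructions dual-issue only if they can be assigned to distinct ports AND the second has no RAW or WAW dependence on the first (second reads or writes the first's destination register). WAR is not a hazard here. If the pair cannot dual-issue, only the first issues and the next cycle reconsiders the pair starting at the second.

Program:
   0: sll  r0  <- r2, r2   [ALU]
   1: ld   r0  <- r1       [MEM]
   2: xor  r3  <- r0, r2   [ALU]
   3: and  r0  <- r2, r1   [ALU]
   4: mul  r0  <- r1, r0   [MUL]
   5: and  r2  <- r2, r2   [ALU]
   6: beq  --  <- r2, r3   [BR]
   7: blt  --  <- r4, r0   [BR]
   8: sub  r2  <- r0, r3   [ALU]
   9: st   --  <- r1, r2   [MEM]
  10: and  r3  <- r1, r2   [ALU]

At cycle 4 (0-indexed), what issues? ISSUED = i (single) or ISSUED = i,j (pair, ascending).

ISSUED = 6

#0 head=0: sll i0 WAW r0
#1 head=1: ld i1 RAW r0
#2 head=2: xor and i2,i3 dual
#3 head=4: mul and i4,i5 dual
#4 head=6: beq i6 no-port BR/BR
#5 head=7: blt sub i7,i8 dual
#6 head=9: st and i9,i10 dual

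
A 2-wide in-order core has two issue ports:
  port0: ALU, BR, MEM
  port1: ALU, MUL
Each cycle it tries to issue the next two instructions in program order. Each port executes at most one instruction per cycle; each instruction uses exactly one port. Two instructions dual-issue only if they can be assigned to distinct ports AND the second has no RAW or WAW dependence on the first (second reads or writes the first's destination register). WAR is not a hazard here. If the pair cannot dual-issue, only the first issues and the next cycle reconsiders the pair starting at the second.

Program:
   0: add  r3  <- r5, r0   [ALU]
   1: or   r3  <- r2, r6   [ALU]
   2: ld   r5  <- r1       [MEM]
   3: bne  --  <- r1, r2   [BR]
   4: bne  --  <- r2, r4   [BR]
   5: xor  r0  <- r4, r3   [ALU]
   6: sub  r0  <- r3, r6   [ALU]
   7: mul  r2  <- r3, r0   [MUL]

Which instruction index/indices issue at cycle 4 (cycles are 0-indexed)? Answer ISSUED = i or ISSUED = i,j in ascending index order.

[0] i0  add  -- WAW r3
[1] i1,i2  or/ld  -- dual
[2] i3  bne  -- no-port BR/BR
[3] i4,i5  bne/xor  -- dual
[4] i6  sub  -- RAW r0
[5] i7  mul  -- tail

ISSUED = 6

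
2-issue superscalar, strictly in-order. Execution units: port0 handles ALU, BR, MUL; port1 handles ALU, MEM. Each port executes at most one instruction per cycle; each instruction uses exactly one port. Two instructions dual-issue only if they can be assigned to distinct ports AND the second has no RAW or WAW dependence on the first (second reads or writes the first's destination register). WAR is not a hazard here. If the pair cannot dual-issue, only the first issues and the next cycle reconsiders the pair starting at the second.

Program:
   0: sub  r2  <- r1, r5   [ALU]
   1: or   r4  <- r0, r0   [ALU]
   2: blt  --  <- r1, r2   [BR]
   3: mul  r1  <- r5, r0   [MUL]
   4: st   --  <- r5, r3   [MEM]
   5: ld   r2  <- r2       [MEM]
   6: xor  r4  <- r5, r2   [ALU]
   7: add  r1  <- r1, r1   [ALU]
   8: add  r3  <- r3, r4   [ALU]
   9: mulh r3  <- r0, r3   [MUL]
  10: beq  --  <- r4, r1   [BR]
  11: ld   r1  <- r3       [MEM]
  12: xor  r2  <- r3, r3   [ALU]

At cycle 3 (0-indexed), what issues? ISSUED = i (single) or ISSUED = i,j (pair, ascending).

  cy0 -> i0/i1 (sub.ALU or.ALU) pair
  cy1 -> i2 (blt.BR) no-port BR/MUL
  cy2 -> i3/i4 (mul.MUL st.MEM) pair
  cy3 -> i5 (ld.MEM) RAW r2
  cy4 -> i6/i7 (xor.ALU add.ALU) pair
  cy5 -> i8 (add.ALU) RAW+WAW r3
  cy6 -> i9 (mulh.MUL) no-port MUL/BR
  cy7 -> i10/i11 (beq.BR ld.MEM) pair
  cy8 -> i12 (xor.ALU) tail

ISSUED = 5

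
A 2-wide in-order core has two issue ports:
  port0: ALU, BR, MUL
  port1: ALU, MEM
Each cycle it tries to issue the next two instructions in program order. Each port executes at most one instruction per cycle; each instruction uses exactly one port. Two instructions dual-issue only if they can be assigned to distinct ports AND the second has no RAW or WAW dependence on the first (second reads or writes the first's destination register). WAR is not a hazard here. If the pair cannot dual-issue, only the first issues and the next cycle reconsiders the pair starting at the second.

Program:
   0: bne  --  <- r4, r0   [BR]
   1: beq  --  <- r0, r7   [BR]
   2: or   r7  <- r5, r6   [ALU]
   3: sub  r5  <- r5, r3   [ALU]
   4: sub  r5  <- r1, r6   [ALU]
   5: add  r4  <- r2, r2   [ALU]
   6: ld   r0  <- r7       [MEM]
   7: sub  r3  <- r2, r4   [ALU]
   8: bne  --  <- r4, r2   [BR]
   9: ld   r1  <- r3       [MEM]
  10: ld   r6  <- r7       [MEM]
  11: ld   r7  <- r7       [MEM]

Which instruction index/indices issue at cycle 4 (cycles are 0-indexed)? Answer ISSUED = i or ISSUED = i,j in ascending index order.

c0: i0 bne.BR  no-port BR/BR
c1: i1,i2 beq.BR;or.ALU  2-wide
c2: i3 sub.ALU  WAW r5
c3: i4,i5 sub.ALU;add.ALU  2-wide
c4: i6,i7 ld.MEM;sub.ALU  2-wide
c5: i8,i9 bne.BR;ld.MEM  2-wide
c6: i10 ld.MEM  no-port MEM/MEM
c7: i11 ld.MEM  tail

ISSUED = 6,7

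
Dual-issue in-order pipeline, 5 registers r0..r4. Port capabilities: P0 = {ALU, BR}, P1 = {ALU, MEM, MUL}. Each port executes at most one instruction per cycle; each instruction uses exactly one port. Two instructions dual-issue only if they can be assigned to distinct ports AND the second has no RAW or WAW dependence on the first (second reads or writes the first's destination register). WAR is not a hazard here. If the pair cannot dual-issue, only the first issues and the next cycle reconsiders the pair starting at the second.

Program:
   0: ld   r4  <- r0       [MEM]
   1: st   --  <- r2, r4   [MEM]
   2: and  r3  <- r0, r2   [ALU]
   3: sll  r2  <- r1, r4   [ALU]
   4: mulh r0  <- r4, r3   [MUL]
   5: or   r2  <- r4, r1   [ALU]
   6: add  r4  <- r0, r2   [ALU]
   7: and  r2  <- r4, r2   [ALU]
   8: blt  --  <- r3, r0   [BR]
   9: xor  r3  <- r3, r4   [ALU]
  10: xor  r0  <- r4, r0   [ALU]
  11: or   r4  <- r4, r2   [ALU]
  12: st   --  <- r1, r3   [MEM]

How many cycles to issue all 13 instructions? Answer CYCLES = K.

CYCLES = 8

t=0 i0:ld ; no-port MEM/MEM
t=1 i1+i2:st/and ; 2-wide
t=2 i3+i4:sll/mulh ; 2-wide
t=3 i5:or ; RAW r2
t=4 i6:add ; RAW r4
t=5 i7+i8:and/blt ; 2-wide
t=6 i9+i10:xor/xor ; 2-wide
t=7 i11+i12:or/st ; 2-wide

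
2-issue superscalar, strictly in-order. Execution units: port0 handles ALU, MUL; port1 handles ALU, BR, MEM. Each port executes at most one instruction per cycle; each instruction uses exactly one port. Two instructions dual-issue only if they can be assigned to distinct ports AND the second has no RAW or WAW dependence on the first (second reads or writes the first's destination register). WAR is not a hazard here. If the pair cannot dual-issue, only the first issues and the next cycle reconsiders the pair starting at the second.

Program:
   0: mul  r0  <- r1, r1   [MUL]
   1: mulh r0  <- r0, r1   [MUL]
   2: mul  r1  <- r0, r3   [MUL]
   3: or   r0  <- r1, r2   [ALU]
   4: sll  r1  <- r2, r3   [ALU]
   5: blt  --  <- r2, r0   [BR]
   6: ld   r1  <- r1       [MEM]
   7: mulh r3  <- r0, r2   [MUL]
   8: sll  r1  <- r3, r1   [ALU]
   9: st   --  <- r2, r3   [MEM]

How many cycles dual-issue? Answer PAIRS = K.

PAIRS = 3

  cy0 -> i0 (mul.MUL) no-port MUL/MUL
  cy1 -> i1 (mulh.MUL) no-port MUL/MUL
  cy2 -> i2 (mul.MUL) RAW r1
  cy3 -> i3,i4 (or.ALU+sll.ALU) dual
  cy4 -> i5 (blt.BR) no-port BR/MEM
  cy5 -> i6,i7 (ld.MEM+mulh.MUL) dual
  cy6 -> i8,i9 (sll.ALU+st.MEM) dual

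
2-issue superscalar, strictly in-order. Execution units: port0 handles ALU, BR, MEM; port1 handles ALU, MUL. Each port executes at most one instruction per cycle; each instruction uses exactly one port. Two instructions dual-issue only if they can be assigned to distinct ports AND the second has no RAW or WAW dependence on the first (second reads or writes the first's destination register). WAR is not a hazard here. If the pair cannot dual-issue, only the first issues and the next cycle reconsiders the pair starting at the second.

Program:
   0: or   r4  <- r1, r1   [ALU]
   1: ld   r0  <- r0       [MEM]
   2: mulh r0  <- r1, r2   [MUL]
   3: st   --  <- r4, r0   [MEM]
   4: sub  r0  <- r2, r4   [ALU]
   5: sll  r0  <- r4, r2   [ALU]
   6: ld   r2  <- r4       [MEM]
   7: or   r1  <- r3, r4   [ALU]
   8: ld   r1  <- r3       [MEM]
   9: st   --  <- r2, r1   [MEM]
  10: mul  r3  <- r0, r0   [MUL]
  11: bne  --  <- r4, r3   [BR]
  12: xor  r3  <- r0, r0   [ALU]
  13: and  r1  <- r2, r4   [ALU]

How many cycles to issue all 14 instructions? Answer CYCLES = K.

#0 head=0: or/ld i0&i1 dual
#1 head=2: mulh i2 RAW r0
#2 head=3: st/sub i3&i4 dual
#3 head=5: sll/ld i5&i6 dual
#4 head=7: or i7 WAW r1
#5 head=8: ld i8 no-port MEM/MEM
#6 head=9: st/mul i9&i10 dual
#7 head=11: bne/xor i11&i12 dual
#8 head=13: and i13 tail

CYCLES = 9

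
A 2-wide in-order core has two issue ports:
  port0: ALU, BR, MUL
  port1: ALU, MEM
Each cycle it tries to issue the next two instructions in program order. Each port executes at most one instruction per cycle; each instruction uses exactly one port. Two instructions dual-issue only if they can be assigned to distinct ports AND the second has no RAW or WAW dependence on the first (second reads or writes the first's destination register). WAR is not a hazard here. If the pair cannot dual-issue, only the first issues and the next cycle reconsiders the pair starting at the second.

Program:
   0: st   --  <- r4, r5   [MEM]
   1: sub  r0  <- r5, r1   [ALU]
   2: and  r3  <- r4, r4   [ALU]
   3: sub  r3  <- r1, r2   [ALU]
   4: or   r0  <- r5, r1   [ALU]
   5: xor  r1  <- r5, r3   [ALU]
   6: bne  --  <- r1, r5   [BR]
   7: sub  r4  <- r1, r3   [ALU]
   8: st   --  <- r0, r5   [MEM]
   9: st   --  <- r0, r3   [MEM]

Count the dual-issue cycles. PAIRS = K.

t=0 i0/i1:st;sub ; pair
t=1 i2:and ; WAW r3
t=2 i3/i4:sub;or ; pair
t=3 i5:xor ; RAW r1
t=4 i6/i7:bne;sub ; pair
t=5 i8:st ; no-port MEM/MEM
t=6 i9:st ; tail

PAIRS = 3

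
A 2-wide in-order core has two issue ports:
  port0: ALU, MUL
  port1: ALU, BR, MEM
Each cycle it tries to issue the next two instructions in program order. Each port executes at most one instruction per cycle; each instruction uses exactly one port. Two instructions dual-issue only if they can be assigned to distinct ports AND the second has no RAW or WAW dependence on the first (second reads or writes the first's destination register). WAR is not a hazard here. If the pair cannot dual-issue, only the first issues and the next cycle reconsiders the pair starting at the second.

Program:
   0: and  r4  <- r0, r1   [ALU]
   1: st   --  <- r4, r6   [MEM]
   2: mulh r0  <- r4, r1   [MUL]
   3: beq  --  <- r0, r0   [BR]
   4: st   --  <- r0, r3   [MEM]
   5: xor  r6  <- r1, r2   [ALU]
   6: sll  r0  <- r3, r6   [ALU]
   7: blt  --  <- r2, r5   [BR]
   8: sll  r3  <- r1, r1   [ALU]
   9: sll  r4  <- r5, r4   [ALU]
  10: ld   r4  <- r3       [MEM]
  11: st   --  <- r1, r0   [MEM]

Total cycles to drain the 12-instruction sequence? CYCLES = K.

CYCLES = 8

  cy0 -> i0 (and) RAW r4
  cy1 -> i1+i2 (st mulh) dual
  cy2 -> i3 (beq) no-port BR/MEM
  cy3 -> i4+i5 (st xor) dual
  cy4 -> i6+i7 (sll blt) dual
  cy5 -> i8+i9 (sll sll) dual
  cy6 -> i10 (ld) no-port MEM/MEM
  cy7 -> i11 (st) tail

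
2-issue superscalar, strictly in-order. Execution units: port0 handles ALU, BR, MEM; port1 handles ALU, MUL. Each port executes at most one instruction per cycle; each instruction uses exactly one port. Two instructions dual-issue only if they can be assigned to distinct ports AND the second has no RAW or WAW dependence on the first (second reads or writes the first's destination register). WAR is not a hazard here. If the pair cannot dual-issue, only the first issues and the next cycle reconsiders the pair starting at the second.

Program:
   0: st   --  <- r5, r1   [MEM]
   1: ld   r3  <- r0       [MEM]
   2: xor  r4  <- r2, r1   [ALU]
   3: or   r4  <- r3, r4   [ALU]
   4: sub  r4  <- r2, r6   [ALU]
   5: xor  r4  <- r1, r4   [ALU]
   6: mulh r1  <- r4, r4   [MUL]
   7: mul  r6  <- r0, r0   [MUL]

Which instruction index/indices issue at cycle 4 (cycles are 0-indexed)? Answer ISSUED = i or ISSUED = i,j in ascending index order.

ISSUED = 5

  cy0 -> i0 (st) no-port MEM/MEM
  cy1 -> i1&i2 (ld xor) pair
  cy2 -> i3 (or) WAW r4
  cy3 -> i4 (sub) RAW+WAW r4
  cy4 -> i5 (xor) RAW r4
  cy5 -> i6 (mulh) no-port MUL/MUL
  cy6 -> i7 (mul) tail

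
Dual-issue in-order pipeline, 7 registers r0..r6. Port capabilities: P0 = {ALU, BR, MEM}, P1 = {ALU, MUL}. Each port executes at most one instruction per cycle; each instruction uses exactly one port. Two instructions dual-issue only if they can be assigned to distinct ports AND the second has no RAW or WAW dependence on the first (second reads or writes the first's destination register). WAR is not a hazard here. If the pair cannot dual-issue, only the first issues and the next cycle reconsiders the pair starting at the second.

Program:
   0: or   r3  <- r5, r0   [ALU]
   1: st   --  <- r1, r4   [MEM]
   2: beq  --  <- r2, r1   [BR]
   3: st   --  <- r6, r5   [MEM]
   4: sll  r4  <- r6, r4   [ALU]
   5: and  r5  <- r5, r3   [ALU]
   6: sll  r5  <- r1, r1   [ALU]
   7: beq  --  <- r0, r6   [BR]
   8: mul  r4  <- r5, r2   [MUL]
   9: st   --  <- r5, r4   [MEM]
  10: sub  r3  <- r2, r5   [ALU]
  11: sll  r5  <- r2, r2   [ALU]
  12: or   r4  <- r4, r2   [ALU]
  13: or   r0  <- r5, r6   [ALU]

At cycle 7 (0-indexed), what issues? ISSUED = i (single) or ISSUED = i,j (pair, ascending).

ISSUED = 11,12

c0: i0/i1 or.ALU/st.MEM  dual
c1: i2 beq.BR  no-port BR/MEM
c2: i3/i4 st.MEM/sll.ALU  dual
c3: i5 and.ALU  WAW r5
c4: i6/i7 sll.ALU/beq.BR  dual
c5: i8 mul.MUL  RAW r4
c6: i9/i10 st.MEM/sub.ALU  dual
c7: i11/i12 sll.ALU/or.ALU  dual
c8: i13 or.ALU  tail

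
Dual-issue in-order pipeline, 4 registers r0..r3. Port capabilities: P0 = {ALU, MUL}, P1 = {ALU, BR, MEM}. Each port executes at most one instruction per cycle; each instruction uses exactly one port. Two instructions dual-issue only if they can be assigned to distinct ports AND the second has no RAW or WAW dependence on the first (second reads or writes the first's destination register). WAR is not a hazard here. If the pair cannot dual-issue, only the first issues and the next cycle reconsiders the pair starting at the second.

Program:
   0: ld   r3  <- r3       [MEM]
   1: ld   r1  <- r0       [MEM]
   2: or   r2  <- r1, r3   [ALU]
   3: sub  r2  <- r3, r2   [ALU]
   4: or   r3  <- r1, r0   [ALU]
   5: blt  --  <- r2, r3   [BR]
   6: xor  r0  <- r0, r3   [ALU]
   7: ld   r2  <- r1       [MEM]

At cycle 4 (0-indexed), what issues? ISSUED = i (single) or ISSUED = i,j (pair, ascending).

c0: i0 ld.MEM  no-port MEM/MEM
c1: i1 ld.MEM  RAW r1
c2: i2 or.ALU  RAW+WAW r2
c3: i3+i4 sub.ALU/or.ALU  2-wide
c4: i5+i6 blt.BR/xor.ALU  2-wide
c5: i7 ld.MEM  tail

ISSUED = 5,6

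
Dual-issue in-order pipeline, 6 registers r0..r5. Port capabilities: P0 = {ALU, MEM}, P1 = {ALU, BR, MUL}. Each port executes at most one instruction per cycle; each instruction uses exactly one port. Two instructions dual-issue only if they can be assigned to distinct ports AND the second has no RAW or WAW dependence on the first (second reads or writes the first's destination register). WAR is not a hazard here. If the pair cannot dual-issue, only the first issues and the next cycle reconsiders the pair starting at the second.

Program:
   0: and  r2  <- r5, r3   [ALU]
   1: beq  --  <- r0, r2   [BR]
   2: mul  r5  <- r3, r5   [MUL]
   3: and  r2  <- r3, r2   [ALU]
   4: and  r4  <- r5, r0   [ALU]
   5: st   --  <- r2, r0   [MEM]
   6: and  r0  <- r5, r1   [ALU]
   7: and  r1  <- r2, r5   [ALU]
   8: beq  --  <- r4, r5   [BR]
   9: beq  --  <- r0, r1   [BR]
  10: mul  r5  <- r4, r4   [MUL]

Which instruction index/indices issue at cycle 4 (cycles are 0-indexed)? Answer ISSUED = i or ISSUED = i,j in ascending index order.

  cy0 -> i0 (and.ALU) RAW r2
  cy1 -> i1 (beq.BR) no-port BR/MUL
  cy2 -> i2/i3 (mul.MUL/and.ALU) dual
  cy3 -> i4/i5 (and.ALU/st.MEM) dual
  cy4 -> i6/i7 (and.ALU/and.ALU) dual
  cy5 -> i8 (beq.BR) no-port BR/BR
  cy6 -> i9 (beq.BR) no-port BR/MUL
  cy7 -> i10 (mul.MUL) tail

ISSUED = 6,7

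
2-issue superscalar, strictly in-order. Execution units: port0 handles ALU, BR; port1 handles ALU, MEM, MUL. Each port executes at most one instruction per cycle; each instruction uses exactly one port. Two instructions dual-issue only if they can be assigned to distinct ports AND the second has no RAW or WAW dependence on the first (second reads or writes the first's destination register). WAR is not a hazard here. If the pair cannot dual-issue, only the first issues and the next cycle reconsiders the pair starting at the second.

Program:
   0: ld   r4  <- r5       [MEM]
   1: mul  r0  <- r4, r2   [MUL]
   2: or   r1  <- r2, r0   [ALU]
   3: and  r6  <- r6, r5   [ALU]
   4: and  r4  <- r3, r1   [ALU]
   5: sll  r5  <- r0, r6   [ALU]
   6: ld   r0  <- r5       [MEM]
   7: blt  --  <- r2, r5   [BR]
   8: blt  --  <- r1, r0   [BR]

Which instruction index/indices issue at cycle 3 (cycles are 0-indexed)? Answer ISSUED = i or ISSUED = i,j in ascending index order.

ISSUED = 4,5

#0 head=0: ld.MEM i0 no-port MEM/MUL
#1 head=1: mul.MUL i1 RAW r0
#2 head=2: or.ALU;and.ALU i2/i3 dual
#3 head=4: and.ALU;sll.ALU i4/i5 dual
#4 head=6: ld.MEM;blt.BR i6/i7 dual
#5 head=8: blt.BR i8 tail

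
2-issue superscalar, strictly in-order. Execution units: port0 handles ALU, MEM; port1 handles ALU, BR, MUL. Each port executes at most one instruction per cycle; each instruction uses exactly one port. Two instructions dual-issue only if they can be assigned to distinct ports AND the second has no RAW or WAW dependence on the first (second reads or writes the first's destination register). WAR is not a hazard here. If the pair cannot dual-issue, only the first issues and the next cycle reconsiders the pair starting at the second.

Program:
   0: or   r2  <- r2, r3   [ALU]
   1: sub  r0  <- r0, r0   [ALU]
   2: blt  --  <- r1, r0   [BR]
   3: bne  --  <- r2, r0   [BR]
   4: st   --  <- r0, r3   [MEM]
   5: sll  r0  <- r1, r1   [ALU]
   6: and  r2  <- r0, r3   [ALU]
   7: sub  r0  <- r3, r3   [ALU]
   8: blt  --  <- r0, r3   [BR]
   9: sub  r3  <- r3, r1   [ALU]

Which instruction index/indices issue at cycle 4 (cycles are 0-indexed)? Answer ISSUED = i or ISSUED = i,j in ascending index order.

ISSUED = 6,7

c0: i0,i1 or/sub  dual
c1: i2 blt  no-port BR/BR
c2: i3,i4 bne/st  dual
c3: i5 sll  RAW r0
c4: i6,i7 and/sub  dual
c5: i8,i9 blt/sub  dual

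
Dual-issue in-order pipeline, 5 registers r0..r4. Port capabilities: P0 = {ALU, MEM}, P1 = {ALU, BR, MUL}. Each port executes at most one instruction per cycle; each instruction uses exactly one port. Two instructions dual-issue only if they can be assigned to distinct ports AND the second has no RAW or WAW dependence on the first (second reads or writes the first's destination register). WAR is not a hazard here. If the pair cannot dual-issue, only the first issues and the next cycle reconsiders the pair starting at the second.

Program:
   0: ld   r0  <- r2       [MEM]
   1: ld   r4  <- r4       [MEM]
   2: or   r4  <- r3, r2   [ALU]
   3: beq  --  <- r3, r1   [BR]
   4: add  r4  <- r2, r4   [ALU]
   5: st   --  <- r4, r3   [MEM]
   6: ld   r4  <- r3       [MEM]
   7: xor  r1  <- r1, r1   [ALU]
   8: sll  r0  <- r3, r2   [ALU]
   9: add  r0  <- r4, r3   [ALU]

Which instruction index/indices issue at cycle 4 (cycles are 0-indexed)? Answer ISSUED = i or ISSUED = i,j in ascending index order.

ISSUED = 5

#0 head=0: ld i0 no-port MEM/MEM
#1 head=1: ld i1 WAW r4
#2 head=2: or+beq i2+i3 2-wide
#3 head=4: add i4 RAW r4
#4 head=5: st i5 no-port MEM/MEM
#5 head=6: ld+xor i6+i7 2-wide
#6 head=8: sll i8 WAW r0
#7 head=9: add i9 tail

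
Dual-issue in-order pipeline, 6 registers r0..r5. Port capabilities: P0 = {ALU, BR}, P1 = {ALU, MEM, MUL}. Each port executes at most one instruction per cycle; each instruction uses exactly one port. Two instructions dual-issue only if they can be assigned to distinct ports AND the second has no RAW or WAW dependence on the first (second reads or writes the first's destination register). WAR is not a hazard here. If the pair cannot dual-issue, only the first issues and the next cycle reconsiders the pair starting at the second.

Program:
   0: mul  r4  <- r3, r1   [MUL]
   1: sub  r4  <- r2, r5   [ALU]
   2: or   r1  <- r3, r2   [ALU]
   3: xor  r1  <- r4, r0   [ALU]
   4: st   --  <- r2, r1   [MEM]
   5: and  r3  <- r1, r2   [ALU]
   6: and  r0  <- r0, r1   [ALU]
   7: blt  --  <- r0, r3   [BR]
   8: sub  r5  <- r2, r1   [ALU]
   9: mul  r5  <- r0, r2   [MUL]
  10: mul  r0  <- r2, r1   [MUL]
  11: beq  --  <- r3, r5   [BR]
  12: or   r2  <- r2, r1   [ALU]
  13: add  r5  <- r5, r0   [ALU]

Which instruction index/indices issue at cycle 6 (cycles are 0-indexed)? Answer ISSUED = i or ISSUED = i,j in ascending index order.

ISSUED = 9

#0 head=0: mul i0 WAW r4
#1 head=1: sub+or i1/i2 dual
#2 head=3: xor i3 RAW r1
#3 head=4: st+and i4/i5 dual
#4 head=6: and i6 RAW r0
#5 head=7: blt+sub i7/i8 dual
#6 head=9: mul i9 no-port MUL/MUL
#7 head=10: mul+beq i10/i11 dual
#8 head=12: or+add i12/i13 dual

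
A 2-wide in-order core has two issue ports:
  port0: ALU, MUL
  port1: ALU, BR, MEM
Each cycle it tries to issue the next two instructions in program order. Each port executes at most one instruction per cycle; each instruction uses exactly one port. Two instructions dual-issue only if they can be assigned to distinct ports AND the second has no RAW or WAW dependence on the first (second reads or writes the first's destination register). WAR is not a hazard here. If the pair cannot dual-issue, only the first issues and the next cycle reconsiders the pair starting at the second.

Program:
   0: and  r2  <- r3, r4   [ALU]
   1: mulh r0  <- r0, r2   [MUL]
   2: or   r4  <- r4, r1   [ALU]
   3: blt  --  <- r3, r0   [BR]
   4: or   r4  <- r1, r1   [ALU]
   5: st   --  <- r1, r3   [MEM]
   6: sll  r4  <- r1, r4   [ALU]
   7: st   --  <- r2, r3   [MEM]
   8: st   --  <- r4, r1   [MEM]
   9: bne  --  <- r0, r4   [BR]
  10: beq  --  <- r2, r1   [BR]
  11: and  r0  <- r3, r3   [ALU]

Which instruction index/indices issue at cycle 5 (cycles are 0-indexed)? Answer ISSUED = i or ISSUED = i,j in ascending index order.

t=0 i0:and ; RAW r2
t=1 i1&i2:mulh+or ; pair
t=2 i3&i4:blt+or ; pair
t=3 i5&i6:st+sll ; pair
t=4 i7:st ; no-port MEM/MEM
t=5 i8:st ; no-port MEM/BR
t=6 i9:bne ; no-port BR/BR
t=7 i10&i11:beq+and ; pair

ISSUED = 8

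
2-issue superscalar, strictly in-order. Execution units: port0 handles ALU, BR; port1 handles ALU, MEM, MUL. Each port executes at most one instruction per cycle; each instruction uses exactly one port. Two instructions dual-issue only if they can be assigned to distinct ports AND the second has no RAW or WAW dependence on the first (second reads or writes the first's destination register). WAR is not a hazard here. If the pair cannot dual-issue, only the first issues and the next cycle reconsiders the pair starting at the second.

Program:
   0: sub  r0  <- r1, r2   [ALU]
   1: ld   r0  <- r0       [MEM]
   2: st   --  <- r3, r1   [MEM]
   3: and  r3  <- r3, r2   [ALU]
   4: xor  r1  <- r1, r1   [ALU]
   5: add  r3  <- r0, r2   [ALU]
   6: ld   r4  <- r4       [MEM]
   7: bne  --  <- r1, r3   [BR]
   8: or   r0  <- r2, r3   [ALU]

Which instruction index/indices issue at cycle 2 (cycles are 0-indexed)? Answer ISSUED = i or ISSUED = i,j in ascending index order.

ISSUED = 2,3

c0: i0 sub.ALU  RAW+WAW r0
c1: i1 ld.MEM  no-port MEM/MEM
c2: i2/i3 st.MEM;and.ALU  2-wide
c3: i4/i5 xor.ALU;add.ALU  2-wide
c4: i6/i7 ld.MEM;bne.BR  2-wide
c5: i8 or.ALU  tail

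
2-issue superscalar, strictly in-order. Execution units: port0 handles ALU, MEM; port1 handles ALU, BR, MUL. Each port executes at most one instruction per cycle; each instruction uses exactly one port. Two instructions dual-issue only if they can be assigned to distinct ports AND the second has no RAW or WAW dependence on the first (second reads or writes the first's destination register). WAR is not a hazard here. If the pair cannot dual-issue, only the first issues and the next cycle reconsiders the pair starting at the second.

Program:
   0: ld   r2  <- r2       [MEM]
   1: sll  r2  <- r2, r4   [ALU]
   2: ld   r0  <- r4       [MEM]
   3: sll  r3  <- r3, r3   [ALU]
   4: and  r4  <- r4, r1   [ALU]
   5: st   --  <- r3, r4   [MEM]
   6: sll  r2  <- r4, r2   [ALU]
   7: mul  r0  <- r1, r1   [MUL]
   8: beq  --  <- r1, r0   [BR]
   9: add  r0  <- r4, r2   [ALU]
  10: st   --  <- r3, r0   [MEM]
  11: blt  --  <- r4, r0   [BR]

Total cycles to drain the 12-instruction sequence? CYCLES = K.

CYCLES = 7

#0 head=0: ld i0 RAW+WAW r2
#1 head=1: sll ld i1+i2 pair
#2 head=3: sll and i3+i4 pair
#3 head=5: st sll i5+i6 pair
#4 head=7: mul i7 no-port MUL/BR
#5 head=8: beq add i8+i9 pair
#6 head=10: st blt i10+i11 pair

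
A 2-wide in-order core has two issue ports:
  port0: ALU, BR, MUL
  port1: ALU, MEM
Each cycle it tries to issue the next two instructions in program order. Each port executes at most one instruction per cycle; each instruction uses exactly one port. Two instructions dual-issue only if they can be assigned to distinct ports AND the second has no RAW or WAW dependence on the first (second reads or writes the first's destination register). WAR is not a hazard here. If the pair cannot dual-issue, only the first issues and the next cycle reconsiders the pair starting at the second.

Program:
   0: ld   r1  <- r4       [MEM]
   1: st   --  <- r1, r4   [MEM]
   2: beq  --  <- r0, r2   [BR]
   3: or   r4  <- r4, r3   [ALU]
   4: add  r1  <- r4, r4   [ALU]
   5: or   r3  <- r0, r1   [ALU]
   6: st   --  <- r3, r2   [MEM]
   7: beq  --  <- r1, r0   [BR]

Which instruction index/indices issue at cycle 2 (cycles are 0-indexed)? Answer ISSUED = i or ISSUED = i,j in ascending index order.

[0] i0  ld.MEM  -- no-port MEM/MEM
[1] i1+i2  st.MEM;beq.BR  -- 2-wide
[2] i3  or.ALU  -- RAW r4
[3] i4  add.ALU  -- RAW r1
[4] i5  or.ALU  -- RAW r3
[5] i6+i7  st.MEM;beq.BR  -- 2-wide

ISSUED = 3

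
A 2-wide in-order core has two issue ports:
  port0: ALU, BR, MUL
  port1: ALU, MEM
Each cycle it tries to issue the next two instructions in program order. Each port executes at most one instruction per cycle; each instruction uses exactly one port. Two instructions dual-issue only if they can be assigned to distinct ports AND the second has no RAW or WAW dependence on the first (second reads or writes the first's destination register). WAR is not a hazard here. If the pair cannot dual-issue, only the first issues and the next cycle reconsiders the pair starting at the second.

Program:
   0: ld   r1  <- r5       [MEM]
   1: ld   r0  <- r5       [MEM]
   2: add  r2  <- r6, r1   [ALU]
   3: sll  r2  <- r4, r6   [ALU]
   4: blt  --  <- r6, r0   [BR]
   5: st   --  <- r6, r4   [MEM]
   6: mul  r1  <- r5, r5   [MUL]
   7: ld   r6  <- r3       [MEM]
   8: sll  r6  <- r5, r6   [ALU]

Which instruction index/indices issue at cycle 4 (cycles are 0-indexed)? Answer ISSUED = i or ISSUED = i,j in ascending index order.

ISSUED = 7

#0 head=0: ld.MEM i0 no-port MEM/MEM
#1 head=1: ld.MEM;add.ALU i1+i2 2-wide
#2 head=3: sll.ALU;blt.BR i3+i4 2-wide
#3 head=5: st.MEM;mul.MUL i5+i6 2-wide
#4 head=7: ld.MEM i7 RAW+WAW r6
#5 head=8: sll.ALU i8 tail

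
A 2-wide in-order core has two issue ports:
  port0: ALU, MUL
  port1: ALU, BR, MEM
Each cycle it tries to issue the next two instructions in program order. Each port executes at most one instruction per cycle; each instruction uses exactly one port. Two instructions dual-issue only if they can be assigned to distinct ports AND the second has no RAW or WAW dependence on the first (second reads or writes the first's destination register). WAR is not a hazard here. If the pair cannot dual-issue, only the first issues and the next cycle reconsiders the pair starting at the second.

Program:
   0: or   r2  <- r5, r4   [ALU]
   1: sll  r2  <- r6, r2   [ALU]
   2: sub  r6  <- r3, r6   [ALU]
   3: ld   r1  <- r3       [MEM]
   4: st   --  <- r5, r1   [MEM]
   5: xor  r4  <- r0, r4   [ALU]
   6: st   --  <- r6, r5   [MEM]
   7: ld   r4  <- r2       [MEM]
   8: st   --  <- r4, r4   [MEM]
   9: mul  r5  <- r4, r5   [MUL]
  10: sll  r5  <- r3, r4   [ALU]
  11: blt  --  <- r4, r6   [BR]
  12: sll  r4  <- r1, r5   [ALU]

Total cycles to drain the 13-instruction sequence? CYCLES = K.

CYCLES = 9

0. or.ALU @i0  | RAW+WAW r2
1. sll.ALU+sub.ALU @i1/i2  | dual
2. ld.MEM @i3  | no-port MEM/MEM
3. st.MEM+xor.ALU @i4/i5  | dual
4. st.MEM @i6  | no-port MEM/MEM
5. ld.MEM @i7  | no-port MEM/MEM
6. st.MEM+mul.MUL @i8/i9  | dual
7. sll.ALU+blt.BR @i10/i11  | dual
8. sll.ALU @i12  | tail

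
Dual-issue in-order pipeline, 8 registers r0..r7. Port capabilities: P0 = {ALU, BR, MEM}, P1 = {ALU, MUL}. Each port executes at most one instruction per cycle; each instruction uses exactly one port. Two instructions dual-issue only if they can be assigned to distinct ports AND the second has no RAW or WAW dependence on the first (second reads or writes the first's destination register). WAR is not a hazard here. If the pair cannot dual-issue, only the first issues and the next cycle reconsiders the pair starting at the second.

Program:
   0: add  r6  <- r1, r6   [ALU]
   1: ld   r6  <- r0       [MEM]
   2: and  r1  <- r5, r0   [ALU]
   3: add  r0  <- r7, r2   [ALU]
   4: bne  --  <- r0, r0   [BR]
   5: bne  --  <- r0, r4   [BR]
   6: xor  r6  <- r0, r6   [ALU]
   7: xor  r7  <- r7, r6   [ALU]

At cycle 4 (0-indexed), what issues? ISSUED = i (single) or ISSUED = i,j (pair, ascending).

ISSUED = 5,6

[0] i0  add  -- WAW r6
[1] i1,i2  ld/and  -- dual
[2] i3  add  -- RAW r0
[3] i4  bne  -- no-port BR/BR
[4] i5,i6  bne/xor  -- dual
[5] i7  xor  -- tail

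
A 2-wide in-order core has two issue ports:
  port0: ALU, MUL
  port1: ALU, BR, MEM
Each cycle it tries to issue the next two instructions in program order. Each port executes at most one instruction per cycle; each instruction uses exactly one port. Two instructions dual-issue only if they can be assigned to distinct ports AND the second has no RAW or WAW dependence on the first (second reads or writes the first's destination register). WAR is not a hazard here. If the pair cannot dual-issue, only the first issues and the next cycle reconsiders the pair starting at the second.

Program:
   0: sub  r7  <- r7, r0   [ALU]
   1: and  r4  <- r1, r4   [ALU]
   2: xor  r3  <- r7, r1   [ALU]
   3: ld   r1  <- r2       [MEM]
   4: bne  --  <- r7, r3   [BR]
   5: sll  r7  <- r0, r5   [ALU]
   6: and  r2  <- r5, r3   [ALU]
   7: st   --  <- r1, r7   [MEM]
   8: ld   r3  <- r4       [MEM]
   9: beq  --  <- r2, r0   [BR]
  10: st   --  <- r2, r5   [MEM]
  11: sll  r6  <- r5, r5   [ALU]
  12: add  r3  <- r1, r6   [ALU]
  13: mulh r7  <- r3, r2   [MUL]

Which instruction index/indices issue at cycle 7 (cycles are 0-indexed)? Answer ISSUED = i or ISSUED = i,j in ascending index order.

ISSUED = 12

c0: i0,i1 sub.ALU and.ALU  pair
c1: i2,i3 xor.ALU ld.MEM  pair
c2: i4,i5 bne.BR sll.ALU  pair
c3: i6,i7 and.ALU st.MEM  pair
c4: i8 ld.MEM  no-port MEM/BR
c5: i9 beq.BR  no-port BR/MEM
c6: i10,i11 st.MEM sll.ALU  pair
c7: i12 add.ALU  RAW r3
c8: i13 mulh.MUL  tail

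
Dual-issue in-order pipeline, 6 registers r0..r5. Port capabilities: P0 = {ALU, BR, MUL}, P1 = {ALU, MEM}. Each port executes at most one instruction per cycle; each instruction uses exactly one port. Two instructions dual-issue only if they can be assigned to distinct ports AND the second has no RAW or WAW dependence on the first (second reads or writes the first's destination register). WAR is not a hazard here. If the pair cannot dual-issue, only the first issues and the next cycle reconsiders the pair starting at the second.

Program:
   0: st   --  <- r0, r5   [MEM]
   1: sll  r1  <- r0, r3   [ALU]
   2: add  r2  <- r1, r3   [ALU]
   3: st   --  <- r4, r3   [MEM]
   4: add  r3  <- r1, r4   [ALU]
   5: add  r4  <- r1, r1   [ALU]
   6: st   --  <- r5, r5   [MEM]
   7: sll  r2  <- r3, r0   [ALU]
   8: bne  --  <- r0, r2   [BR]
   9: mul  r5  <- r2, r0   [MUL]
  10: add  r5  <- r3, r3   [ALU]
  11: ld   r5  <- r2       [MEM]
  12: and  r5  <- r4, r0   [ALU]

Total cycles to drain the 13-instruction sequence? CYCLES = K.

#0 head=0: st;sll i0,i1 pair
#1 head=2: add;st i2,i3 pair
#2 head=4: add;add i4,i5 pair
#3 head=6: st;sll i6,i7 pair
#4 head=8: bne i8 no-port BR/MUL
#5 head=9: mul i9 WAW r5
#6 head=10: add i10 WAW r5
#7 head=11: ld i11 WAW r5
#8 head=12: and i12 tail

CYCLES = 9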